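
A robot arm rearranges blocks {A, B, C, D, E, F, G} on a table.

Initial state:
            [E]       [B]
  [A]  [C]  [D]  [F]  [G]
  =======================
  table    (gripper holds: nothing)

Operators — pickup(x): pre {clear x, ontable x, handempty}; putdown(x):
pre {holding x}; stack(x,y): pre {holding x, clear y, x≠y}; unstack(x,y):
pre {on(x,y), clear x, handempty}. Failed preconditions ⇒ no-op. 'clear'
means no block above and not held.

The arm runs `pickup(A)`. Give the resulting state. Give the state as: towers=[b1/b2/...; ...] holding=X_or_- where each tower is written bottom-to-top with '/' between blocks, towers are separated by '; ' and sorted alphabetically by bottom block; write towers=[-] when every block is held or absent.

towers=[C; D/E; F; G/B] holding=A

before: towers=[A; C; D/E; F; G/B] holding=-
pre[pickup(A)]: clear(A) ✓, ontable(A) ✓, handempty ✓
all met → apply pickup(A)
after:  towers=[C; D/E; F; G/B] holding=A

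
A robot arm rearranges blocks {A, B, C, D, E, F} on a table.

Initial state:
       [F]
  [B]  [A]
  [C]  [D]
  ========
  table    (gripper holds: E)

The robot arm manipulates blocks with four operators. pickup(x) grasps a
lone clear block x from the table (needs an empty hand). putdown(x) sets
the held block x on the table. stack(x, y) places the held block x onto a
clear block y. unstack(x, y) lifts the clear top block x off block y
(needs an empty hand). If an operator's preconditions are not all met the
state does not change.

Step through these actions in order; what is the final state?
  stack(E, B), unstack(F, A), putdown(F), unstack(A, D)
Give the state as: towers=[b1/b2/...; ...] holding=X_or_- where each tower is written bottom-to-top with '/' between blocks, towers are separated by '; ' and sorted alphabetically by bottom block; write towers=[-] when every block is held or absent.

towers=[C/B/E; D; F] holding=A

step 1 (stack(E, B)): towers=[C/B/E; D/A/F] holding=-
step 2 (unstack(F, A)): towers=[C/B/E; D/A] holding=F
step 3 (putdown(F)): towers=[C/B/E; D/A; F] holding=-
step 4 (unstack(A, D)): towers=[C/B/E; D; F] holding=A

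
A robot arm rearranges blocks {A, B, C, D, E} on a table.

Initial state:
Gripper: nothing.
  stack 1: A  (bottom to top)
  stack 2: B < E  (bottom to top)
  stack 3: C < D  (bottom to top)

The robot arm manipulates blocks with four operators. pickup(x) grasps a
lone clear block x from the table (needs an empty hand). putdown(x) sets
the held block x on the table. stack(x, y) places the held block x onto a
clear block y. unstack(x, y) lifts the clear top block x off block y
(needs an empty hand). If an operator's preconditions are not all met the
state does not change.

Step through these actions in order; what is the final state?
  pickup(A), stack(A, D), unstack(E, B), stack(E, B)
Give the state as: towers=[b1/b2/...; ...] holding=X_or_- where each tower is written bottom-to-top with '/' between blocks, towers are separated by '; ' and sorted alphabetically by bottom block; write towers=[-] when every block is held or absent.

step 1 (pickup(A)): towers=[B/E; C/D] holding=A
step 2 (stack(A, D)): towers=[B/E; C/D/A] holding=-
step 3 (unstack(E, B)): towers=[B; C/D/A] holding=E
step 4 (stack(E, B)): towers=[B/E; C/D/A] holding=-

towers=[B/E; C/D/A] holding=-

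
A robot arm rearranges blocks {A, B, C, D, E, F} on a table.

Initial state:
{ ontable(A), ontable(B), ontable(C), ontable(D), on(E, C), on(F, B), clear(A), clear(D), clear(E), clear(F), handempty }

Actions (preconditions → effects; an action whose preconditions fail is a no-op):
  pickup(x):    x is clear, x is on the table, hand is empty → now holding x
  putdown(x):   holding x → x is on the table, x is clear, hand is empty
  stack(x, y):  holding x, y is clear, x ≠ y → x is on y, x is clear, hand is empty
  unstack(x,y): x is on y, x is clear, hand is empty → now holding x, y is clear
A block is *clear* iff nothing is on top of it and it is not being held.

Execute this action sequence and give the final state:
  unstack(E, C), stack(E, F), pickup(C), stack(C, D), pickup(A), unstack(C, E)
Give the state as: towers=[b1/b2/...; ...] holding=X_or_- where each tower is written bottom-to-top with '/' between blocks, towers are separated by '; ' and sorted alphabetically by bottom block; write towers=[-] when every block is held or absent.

step 1 (unstack(E, C)): towers=[A; B/F; C; D] holding=E
step 2 (stack(E, F)): towers=[A; B/F/E; C; D] holding=-
step 3 (pickup(C)): towers=[A; B/F/E; D] holding=C
step 4 (stack(C, D)): towers=[A; B/F/E; D/C] holding=-
step 5 (pickup(A)): towers=[B/F/E; D/C] holding=A
step 6 (unstack(C, E)) [no-op]: towers=[B/F/E; D/C] holding=A

towers=[B/F/E; D/C] holding=A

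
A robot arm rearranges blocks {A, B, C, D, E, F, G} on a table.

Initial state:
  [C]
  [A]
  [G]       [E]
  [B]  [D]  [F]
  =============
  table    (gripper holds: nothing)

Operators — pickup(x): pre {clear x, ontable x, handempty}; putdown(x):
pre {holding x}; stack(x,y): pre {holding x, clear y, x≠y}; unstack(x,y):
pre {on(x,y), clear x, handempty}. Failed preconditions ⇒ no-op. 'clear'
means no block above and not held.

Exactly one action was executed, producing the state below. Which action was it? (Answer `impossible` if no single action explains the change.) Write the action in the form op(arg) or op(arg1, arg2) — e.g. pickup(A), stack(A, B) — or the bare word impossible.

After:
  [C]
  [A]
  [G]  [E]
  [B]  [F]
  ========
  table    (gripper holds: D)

pickup(D)

target: towers=[B/G/A/C; F/E] holding=D
         pickup(D) → towers=[B/G/A/C; F/E] holding=D  ← match
     unstack(E, F) → towers=[B/G/A/C; D; F] holding=E
     unstack(C, A) → towers=[B/G/A; D; F/E] holding=C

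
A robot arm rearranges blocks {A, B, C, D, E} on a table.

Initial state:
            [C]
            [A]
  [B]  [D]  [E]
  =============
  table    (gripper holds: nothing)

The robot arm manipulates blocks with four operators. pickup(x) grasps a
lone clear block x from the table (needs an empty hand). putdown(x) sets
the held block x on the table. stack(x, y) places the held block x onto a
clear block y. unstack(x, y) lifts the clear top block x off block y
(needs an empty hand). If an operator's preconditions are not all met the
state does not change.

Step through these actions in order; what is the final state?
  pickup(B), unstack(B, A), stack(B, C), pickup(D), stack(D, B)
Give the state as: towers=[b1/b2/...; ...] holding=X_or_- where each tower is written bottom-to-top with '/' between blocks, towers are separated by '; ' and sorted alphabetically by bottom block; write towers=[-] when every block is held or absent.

towers=[E/A/C/B/D] holding=-

step 1 (pickup(B)): towers=[D; E/A/C] holding=B
step 2 (unstack(B, A)) [no-op]: towers=[D; E/A/C] holding=B
step 3 (stack(B, C)): towers=[D; E/A/C/B] holding=-
step 4 (pickup(D)): towers=[E/A/C/B] holding=D
step 5 (stack(D, B)): towers=[E/A/C/B/D] holding=-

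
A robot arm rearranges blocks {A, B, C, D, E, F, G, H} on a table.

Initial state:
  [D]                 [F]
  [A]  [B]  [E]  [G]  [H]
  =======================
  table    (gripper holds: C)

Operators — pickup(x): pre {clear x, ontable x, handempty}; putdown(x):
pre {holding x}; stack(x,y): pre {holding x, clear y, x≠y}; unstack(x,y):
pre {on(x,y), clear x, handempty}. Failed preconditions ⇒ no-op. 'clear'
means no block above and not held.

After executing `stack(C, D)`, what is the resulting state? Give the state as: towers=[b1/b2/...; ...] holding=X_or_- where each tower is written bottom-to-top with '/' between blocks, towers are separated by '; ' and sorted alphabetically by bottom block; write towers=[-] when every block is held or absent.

before: towers=[A/D; B; E; G; H/F] holding=C
pre[stack(C, D)]: holding(C) yes, clear(D) yes, C≠D yes
all met → apply stack(C, D)
after:  towers=[A/D/C; B; E; G; H/F] holding=-

towers=[A/D/C; B; E; G; H/F] holding=-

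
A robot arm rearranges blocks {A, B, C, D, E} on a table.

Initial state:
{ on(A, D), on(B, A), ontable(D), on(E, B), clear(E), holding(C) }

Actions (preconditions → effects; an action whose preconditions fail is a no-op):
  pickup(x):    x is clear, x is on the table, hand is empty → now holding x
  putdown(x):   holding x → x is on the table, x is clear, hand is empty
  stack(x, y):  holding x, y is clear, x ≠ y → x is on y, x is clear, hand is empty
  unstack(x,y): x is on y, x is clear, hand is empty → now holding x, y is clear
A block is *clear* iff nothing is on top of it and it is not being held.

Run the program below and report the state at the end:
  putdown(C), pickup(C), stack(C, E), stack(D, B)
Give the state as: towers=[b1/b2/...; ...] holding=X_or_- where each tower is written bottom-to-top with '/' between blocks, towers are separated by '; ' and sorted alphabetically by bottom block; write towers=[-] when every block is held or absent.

step 1 (putdown(C)): towers=[C; D/A/B/E] holding=-
step 2 (pickup(C)): towers=[D/A/B/E] holding=C
step 3 (stack(C, E)): towers=[D/A/B/E/C] holding=-
step 4 (stack(D, B)) [no-op]: towers=[D/A/B/E/C] holding=-

towers=[D/A/B/E/C] holding=-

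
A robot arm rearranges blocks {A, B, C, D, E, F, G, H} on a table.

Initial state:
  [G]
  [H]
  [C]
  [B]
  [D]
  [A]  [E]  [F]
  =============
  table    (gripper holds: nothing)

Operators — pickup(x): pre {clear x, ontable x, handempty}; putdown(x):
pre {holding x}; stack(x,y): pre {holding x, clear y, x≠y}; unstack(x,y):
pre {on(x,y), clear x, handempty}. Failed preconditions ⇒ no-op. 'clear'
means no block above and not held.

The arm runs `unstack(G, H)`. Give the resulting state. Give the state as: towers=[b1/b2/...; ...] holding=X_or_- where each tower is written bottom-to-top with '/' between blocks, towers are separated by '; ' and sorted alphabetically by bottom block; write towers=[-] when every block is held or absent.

towers=[A/D/B/C/H; E; F] holding=G

before: towers=[A/D/B/C/H/G; E; F] holding=-
pre[unstack(G, H)]: on(G,H) ✓, clear(G) ✓, handempty ✓
all met → apply unstack(G, H)
after:  towers=[A/D/B/C/H; E; F] holding=G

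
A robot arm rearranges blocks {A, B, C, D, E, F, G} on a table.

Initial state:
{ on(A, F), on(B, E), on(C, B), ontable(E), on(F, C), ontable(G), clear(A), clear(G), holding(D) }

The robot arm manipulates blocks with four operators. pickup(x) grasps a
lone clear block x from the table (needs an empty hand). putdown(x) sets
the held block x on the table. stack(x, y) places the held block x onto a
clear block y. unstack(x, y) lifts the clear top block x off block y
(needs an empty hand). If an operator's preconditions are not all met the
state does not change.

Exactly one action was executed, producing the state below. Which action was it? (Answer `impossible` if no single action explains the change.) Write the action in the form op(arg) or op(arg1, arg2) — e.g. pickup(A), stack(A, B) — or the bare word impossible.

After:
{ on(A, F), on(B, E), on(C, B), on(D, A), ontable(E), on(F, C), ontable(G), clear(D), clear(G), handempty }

stack(D, A)

target: towers=[E/B/C/F/A/D; G] holding=-
        putdown(D) → towers=[D; E/B/C/F/A; G] holding=-
       stack(D, G) → towers=[E/B/C/F/A; G/D] holding=-
       stack(D, A) → towers=[E/B/C/F/A/D; G] holding=-  ← match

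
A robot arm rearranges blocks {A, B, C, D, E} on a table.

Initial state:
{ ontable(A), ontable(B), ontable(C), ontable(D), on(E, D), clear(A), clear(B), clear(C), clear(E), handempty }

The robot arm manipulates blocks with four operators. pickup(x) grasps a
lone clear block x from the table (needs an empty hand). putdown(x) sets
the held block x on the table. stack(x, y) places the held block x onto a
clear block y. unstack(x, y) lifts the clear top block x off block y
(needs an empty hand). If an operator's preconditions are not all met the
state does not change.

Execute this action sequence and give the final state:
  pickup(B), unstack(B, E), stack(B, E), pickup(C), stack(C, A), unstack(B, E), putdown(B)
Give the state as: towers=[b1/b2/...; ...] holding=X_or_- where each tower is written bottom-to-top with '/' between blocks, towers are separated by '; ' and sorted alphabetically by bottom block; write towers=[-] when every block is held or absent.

step 1 (pickup(B)): towers=[A; C; D/E] holding=B
step 2 (unstack(B, E)) [no-op]: towers=[A; C; D/E] holding=B
step 3 (stack(B, E)): towers=[A; C; D/E/B] holding=-
step 4 (pickup(C)): towers=[A; D/E/B] holding=C
step 5 (stack(C, A)): towers=[A/C; D/E/B] holding=-
step 6 (unstack(B, E)): towers=[A/C; D/E] holding=B
step 7 (putdown(B)): towers=[A/C; B; D/E] holding=-

towers=[A/C; B; D/E] holding=-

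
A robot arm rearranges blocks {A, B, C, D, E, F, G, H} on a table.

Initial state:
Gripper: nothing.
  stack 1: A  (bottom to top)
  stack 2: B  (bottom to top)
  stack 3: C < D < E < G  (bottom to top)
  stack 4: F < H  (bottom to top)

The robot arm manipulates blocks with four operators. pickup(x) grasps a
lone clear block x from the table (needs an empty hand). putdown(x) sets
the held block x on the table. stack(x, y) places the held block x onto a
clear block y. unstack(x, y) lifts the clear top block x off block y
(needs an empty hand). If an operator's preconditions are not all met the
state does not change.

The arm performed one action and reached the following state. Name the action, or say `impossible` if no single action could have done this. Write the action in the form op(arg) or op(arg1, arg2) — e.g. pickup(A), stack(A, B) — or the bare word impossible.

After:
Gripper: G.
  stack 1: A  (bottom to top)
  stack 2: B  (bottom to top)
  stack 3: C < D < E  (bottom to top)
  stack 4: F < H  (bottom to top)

unstack(G, E)

target: towers=[A; B; C/D/E; F/H] holding=G
     unstack(G, E) → towers=[A; B; C/D/E; F/H] holding=G  ← match
         pickup(A) → towers=[B; C/D/E/G; F/H] holding=A
     unstack(H, F) → towers=[A; B; C/D/E/G; F] holding=H
         pickup(B) → towers=[A; C/D/E/G; F/H] holding=B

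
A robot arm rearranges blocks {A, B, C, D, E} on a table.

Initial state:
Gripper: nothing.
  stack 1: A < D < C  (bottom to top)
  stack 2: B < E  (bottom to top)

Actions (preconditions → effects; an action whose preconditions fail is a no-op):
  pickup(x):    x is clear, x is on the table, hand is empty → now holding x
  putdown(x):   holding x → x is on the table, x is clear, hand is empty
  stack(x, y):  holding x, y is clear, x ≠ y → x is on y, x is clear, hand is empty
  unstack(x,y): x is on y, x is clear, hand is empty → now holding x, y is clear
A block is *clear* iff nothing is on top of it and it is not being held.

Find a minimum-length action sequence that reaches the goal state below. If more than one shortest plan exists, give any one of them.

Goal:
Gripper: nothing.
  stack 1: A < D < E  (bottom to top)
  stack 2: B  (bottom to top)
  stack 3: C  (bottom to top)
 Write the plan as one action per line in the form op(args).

unstack(C, D)
putdown(C)
unstack(E, B)
stack(E, D)

step 1 (unstack(C, D)): towers=[A/D; B/E] holding=C
step 2 (putdown(C)): towers=[A/D; B/E; C] holding=-
step 3 (unstack(E, B)): towers=[A/D; B; C] holding=E
step 4 (stack(E, D)): towers=[A/D/E; B; C] holding=-
goal check: towers=[A/D/E; B; C] holding=- — reached (length 4, optimal by BFS)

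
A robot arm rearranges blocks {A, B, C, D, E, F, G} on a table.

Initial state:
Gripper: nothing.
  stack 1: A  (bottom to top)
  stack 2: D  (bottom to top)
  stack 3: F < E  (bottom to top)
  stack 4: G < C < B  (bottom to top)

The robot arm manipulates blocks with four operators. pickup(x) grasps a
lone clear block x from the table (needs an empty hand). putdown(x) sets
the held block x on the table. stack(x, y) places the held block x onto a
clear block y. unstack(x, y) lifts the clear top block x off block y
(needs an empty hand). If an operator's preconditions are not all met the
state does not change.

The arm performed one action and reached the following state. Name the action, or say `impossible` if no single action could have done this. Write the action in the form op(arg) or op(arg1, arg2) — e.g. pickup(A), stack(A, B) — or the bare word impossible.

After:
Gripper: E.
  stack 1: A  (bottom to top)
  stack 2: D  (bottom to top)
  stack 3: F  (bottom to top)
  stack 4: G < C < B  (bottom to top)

target: towers=[A; D; F; G/C/B] holding=E
     unstack(B, C) → towers=[A; D; F/E; G/C] holding=B
         pickup(D) → towers=[A; F/E; G/C/B] holding=D
         pickup(A) → towers=[D; F/E; G/C/B] holding=A
     unstack(E, F) → towers=[A; D; F; G/C/B] holding=E  ← match

unstack(E, F)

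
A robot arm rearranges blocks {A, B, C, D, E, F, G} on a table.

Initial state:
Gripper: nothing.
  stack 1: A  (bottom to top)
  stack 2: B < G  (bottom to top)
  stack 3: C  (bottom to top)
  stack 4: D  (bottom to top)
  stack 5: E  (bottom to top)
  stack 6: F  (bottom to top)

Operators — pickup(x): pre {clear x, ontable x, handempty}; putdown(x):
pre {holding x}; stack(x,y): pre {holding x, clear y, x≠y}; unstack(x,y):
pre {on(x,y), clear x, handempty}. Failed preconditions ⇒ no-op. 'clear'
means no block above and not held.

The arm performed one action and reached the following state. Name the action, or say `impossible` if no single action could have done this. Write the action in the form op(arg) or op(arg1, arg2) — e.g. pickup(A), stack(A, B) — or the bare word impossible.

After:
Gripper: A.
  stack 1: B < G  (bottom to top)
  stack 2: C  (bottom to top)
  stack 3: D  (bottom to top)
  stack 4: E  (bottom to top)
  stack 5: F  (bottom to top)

pickup(A)

target: towers=[B/G; C; D; E; F] holding=A
         pickup(F) → towers=[A; B/G; C; D; E] holding=F
     unstack(G, B) → towers=[A; B; C; D; E; F] holding=G
         pickup(D) → towers=[A; B/G; C; E; F] holding=D
         pickup(A) → towers=[B/G; C; D; E; F] holding=A  ← match
         pickup(E) → towers=[A; B/G; C; D; F] holding=E
         pickup(C) → towers=[A; B/G; D; E; F] holding=C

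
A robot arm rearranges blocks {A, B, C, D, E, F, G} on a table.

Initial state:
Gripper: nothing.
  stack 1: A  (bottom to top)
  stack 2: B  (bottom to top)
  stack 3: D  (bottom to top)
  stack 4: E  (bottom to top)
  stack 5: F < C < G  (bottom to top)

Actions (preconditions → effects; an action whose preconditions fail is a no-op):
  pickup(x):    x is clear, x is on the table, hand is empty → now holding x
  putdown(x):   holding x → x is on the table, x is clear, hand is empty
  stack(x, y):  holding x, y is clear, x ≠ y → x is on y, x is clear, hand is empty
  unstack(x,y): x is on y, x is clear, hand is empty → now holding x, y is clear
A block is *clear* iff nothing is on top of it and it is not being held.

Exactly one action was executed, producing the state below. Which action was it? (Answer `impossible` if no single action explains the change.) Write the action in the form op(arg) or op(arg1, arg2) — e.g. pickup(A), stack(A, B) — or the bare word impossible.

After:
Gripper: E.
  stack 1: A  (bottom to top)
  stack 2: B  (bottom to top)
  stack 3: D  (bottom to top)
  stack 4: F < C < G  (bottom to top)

pickup(E)

target: towers=[A; B; D; F/C/G] holding=E
         pickup(B) → towers=[A; D; E; F/C/G] holding=B
     unstack(G, C) → towers=[A; B; D; E; F/C] holding=G
         pickup(D) → towers=[A; B; E; F/C/G] holding=D
         pickup(A) → towers=[B; D; E; F/C/G] holding=A
         pickup(E) → towers=[A; B; D; F/C/G] holding=E  ← match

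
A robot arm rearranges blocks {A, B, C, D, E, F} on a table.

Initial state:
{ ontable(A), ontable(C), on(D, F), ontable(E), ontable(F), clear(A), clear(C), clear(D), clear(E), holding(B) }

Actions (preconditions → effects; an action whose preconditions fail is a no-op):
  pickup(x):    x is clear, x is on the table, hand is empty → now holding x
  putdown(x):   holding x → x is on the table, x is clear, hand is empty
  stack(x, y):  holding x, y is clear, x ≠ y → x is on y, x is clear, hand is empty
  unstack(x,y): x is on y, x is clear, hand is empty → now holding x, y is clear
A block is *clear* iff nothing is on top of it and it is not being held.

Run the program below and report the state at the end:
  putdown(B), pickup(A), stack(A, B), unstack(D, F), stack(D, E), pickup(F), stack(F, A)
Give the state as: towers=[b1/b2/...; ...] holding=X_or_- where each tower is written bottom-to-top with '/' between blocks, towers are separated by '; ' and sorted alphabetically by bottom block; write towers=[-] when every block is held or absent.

towers=[B/A/F; C; E/D] holding=-

step 1 (putdown(B)): towers=[A; B; C; E; F/D] holding=-
step 2 (pickup(A)): towers=[B; C; E; F/D] holding=A
step 3 (stack(A, B)): towers=[B/A; C; E; F/D] holding=-
step 4 (unstack(D, F)): towers=[B/A; C; E; F] holding=D
step 5 (stack(D, E)): towers=[B/A; C; E/D; F] holding=-
step 6 (pickup(F)): towers=[B/A; C; E/D] holding=F
step 7 (stack(F, A)): towers=[B/A/F; C; E/D] holding=-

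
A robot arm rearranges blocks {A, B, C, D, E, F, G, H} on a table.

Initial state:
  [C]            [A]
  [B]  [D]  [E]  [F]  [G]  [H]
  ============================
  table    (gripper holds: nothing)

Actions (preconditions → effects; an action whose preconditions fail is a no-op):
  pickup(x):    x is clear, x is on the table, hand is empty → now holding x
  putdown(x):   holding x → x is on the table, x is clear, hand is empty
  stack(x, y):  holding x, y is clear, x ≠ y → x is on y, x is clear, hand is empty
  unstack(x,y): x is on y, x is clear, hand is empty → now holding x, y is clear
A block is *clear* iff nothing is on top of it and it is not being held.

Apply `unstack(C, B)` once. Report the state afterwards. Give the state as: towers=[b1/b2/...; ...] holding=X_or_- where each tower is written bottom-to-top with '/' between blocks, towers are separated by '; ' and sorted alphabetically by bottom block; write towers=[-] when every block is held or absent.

before: towers=[B/C; D; E; F/A; G; H] holding=-
pre[unstack(C, B)]: on(C,B) ok, clear(C) ok, handempty ok
all met → apply unstack(C, B)
after:  towers=[B; D; E; F/A; G; H] holding=C

towers=[B; D; E; F/A; G; H] holding=C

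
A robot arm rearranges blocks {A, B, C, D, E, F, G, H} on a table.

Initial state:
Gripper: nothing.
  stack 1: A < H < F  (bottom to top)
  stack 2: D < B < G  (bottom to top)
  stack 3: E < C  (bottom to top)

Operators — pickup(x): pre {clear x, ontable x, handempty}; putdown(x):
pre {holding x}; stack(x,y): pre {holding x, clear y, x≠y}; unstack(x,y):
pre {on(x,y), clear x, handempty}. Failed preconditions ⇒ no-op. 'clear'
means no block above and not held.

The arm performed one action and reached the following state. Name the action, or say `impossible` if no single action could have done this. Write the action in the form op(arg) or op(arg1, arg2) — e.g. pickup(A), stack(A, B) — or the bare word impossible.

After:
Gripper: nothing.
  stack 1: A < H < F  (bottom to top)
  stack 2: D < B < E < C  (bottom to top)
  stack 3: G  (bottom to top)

impossible

target: towers=[A/H/F; D/B/E/C; G] holding=-
     unstack(G, B) → towers=[A/H/F; D/B; E/C] holding=G
     unstack(F, H) → towers=[A/H; D/B/G; E/C] holding=F
     unstack(C, E) → towers=[A/H/F; D/B/G; E] holding=C
none of the 3 applicable actions match → impossible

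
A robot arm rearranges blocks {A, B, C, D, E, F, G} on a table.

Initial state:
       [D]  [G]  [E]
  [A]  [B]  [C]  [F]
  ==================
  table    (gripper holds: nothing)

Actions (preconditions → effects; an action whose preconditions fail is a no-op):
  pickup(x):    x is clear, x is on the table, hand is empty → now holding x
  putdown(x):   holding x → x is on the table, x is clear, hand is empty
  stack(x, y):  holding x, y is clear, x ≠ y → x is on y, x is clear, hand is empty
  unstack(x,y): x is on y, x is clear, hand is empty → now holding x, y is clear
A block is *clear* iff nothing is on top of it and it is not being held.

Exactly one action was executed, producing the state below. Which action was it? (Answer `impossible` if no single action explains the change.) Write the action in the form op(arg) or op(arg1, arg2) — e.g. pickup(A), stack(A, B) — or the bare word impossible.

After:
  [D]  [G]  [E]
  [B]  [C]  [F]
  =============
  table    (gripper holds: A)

pickup(A)

target: towers=[B/D; C/G; F/E] holding=A
     unstack(G, C) → towers=[A; B/D; C; F/E] holding=G
     unstack(D, B) → towers=[A; B; C/G; F/E] holding=D
         pickup(A) → towers=[B/D; C/G; F/E] holding=A  ← match
     unstack(E, F) → towers=[A; B/D; C/G; F] holding=E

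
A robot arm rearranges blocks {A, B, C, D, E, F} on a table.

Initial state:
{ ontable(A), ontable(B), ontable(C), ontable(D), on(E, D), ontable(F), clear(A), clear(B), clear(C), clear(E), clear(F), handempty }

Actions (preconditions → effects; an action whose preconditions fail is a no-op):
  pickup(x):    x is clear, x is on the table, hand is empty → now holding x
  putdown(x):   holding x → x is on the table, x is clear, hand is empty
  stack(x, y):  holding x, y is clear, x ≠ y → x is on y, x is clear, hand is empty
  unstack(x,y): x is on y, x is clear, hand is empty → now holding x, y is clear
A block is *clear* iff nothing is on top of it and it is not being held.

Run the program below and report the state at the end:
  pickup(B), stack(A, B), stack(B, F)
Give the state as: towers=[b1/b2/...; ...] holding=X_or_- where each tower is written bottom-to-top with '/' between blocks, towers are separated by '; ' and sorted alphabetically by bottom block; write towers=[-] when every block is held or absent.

towers=[A; C; D/E; F/B] holding=-

step 1 (pickup(B)): towers=[A; C; D/E; F] holding=B
step 2 (stack(A, B)) [no-op]: towers=[A; C; D/E; F] holding=B
step 3 (stack(B, F)): towers=[A; C; D/E; F/B] holding=-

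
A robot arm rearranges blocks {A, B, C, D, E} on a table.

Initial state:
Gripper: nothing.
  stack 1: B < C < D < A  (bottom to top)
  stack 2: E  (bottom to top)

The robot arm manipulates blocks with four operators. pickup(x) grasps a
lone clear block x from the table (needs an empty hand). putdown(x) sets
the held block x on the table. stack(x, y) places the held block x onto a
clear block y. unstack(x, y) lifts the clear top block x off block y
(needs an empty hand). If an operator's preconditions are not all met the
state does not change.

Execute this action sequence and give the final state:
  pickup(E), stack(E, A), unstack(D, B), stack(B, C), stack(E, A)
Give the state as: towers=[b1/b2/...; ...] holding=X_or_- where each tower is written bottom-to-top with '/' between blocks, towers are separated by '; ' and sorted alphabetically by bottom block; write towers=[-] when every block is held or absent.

towers=[B/C/D/A/E] holding=-

step 1 (pickup(E)): towers=[B/C/D/A] holding=E
step 2 (stack(E, A)): towers=[B/C/D/A/E] holding=-
step 3 (unstack(D, B)) [no-op]: towers=[B/C/D/A/E] holding=-
step 4 (stack(B, C)) [no-op]: towers=[B/C/D/A/E] holding=-
step 5 (stack(E, A)) [no-op]: towers=[B/C/D/A/E] holding=-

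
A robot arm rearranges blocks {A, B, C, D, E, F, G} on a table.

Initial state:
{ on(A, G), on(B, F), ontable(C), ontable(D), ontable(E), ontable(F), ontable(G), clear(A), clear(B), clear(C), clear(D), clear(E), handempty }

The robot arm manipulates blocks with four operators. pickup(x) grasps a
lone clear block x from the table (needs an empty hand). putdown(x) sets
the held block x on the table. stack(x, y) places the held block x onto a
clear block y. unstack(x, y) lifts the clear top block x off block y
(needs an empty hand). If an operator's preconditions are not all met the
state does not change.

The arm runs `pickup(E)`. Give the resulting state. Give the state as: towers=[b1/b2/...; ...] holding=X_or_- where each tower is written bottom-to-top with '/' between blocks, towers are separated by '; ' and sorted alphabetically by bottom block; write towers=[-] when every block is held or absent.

towers=[C; D; F/B; G/A] holding=E

before: towers=[C; D; E; F/B; G/A] holding=-
pre[pickup(E)]: clear(E) ok, ontable(E) ok, handempty ok
all met → apply pickup(E)
after:  towers=[C; D; F/B; G/A] holding=E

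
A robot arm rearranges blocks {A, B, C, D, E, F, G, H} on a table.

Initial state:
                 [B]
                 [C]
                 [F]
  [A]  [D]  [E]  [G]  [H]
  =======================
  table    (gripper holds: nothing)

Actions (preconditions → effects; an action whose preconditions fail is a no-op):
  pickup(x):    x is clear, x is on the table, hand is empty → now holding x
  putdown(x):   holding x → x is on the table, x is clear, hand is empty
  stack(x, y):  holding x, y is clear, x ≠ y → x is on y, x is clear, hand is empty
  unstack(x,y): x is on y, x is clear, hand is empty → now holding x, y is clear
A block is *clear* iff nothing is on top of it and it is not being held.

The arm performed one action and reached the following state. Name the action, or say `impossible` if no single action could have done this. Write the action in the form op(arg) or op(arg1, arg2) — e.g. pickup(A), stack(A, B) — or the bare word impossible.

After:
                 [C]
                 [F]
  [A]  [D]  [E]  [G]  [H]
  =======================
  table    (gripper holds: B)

target: towers=[A; D; E; G/F/C; H] holding=B
         pickup(A) → towers=[D; E; G/F/C/B; H] holding=A
         pickup(E) → towers=[A; D; G/F/C/B; H] holding=E
         pickup(H) → towers=[A; D; E; G/F/C/B] holding=H
     unstack(B, C) → towers=[A; D; E; G/F/C; H] holding=B  ← match
         pickup(D) → towers=[A; E; G/F/C/B; H] holding=D

unstack(B, C)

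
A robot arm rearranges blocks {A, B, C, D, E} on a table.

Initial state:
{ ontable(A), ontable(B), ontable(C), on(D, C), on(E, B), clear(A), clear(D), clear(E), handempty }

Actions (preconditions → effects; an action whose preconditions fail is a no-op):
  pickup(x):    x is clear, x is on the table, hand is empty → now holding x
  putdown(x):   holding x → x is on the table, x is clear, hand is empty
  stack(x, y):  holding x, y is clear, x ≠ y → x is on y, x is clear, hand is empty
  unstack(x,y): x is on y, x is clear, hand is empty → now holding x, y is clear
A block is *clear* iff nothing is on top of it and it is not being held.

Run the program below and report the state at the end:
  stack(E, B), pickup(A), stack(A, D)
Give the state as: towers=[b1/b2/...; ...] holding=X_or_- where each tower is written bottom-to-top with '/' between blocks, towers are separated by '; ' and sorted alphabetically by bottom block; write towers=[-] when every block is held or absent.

step 1 (stack(E, B)) [no-op]: towers=[A; B/E; C/D] holding=-
step 2 (pickup(A)): towers=[B/E; C/D] holding=A
step 3 (stack(A, D)): towers=[B/E; C/D/A] holding=-

towers=[B/E; C/D/A] holding=-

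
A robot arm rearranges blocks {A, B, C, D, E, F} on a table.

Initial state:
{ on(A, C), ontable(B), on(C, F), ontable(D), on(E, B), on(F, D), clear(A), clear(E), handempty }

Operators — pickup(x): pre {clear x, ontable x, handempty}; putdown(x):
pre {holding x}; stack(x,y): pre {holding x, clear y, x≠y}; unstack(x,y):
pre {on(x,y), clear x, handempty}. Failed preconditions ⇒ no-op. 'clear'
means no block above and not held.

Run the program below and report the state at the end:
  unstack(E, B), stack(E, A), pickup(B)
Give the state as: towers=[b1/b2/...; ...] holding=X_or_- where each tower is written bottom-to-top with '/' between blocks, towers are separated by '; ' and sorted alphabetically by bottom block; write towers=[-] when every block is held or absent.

step 1 (unstack(E, B)): towers=[B; D/F/C/A] holding=E
step 2 (stack(E, A)): towers=[B; D/F/C/A/E] holding=-
step 3 (pickup(B)): towers=[D/F/C/A/E] holding=B

towers=[D/F/C/A/E] holding=B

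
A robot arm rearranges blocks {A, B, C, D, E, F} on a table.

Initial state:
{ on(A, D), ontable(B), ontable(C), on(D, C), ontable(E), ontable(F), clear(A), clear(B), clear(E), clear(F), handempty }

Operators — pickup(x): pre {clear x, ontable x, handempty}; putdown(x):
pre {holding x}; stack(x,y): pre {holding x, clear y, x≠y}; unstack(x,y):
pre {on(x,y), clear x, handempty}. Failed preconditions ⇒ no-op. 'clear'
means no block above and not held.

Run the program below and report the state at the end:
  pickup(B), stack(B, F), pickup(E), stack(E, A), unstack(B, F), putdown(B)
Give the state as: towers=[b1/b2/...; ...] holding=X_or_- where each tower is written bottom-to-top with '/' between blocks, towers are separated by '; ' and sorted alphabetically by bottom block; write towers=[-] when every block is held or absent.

towers=[B; C/D/A/E; F] holding=-

step 1 (pickup(B)): towers=[C/D/A; E; F] holding=B
step 2 (stack(B, F)): towers=[C/D/A; E; F/B] holding=-
step 3 (pickup(E)): towers=[C/D/A; F/B] holding=E
step 4 (stack(E, A)): towers=[C/D/A/E; F/B] holding=-
step 5 (unstack(B, F)): towers=[C/D/A/E; F] holding=B
step 6 (putdown(B)): towers=[B; C/D/A/E; F] holding=-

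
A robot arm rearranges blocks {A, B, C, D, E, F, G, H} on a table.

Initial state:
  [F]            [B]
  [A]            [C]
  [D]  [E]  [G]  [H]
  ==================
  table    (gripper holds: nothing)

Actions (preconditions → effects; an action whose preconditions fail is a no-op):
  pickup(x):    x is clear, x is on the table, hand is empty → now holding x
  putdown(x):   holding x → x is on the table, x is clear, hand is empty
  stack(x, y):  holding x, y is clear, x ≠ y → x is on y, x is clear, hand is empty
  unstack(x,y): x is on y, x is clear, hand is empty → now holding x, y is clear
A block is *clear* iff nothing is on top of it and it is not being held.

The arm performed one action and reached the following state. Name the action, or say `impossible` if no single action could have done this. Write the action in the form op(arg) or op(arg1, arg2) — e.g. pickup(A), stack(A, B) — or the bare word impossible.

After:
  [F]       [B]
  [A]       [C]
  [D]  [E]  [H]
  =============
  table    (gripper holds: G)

target: towers=[D/A/F; E; H/C/B] holding=G
         pickup(G) → towers=[D/A/F; E; H/C/B] holding=G  ← match
         pickup(E) → towers=[D/A/F; G; H/C/B] holding=E
     unstack(B, C) → towers=[D/A/F; E; G; H/C] holding=B
     unstack(F, A) → towers=[D/A; E; G; H/C/B] holding=F

pickup(G)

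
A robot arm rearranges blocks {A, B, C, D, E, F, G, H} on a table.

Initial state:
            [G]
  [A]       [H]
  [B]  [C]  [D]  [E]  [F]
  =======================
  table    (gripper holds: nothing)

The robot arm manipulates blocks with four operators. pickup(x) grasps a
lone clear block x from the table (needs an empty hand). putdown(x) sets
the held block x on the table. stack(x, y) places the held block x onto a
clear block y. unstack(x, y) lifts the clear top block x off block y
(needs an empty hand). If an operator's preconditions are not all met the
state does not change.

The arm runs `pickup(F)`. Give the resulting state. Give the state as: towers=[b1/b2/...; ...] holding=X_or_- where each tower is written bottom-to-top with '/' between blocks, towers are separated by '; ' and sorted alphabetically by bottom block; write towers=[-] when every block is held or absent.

towers=[B/A; C; D/H/G; E] holding=F

before: towers=[B/A; C; D/H/G; E; F] holding=-
pre[pickup(F)]: clear(F) ✓, ontable(F) ✓, handempty ✓
all met → apply pickup(F)
after:  towers=[B/A; C; D/H/G; E] holding=F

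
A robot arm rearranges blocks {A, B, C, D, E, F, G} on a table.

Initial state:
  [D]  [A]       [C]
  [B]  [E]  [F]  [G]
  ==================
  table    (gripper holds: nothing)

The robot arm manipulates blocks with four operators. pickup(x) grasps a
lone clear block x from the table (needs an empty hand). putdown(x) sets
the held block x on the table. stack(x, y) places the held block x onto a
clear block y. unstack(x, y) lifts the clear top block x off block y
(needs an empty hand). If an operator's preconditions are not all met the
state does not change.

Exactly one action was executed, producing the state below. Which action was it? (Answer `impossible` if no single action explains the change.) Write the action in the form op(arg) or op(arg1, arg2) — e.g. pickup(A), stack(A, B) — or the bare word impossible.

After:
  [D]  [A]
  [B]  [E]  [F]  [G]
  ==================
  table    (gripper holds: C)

unstack(C, G)

target: towers=[B/D; E/A; F; G] holding=C
         pickup(F) → towers=[B/D; E/A; G/C] holding=F
     unstack(D, B) → towers=[B; E/A; F; G/C] holding=D
     unstack(A, E) → towers=[B/D; E; F; G/C] holding=A
     unstack(C, G) → towers=[B/D; E/A; F; G] holding=C  ← match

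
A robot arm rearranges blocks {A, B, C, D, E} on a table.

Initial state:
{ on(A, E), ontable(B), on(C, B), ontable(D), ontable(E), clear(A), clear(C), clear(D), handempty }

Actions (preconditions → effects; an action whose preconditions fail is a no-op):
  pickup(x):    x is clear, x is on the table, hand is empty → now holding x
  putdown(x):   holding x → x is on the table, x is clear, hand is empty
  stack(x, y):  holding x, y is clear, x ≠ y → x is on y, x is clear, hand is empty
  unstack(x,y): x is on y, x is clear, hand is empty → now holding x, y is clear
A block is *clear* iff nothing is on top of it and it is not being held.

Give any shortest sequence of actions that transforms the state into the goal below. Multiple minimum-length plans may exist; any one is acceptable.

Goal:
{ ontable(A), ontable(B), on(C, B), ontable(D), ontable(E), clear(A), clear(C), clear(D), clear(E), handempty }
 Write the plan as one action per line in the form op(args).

unstack(A, E)
putdown(A)

step 1 (unstack(A, E)): towers=[B/C; D; E] holding=A
step 2 (putdown(A)): towers=[A; B/C; D; E] holding=-
goal check: towers=[A; B/C; D; E] holding=- — reached (length 2, optimal by BFS)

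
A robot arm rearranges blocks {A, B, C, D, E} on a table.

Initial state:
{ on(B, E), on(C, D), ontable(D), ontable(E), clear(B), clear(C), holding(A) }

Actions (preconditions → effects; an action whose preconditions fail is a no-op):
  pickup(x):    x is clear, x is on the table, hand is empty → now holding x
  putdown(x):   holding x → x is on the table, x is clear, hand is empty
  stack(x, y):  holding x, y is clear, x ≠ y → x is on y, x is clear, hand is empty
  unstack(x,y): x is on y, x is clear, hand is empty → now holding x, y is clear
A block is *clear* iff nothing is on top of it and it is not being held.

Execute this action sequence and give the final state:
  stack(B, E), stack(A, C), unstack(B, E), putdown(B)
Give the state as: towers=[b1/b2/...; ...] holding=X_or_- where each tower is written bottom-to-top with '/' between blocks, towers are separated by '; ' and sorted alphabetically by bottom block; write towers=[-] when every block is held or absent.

step 1 (stack(B, E)) [no-op]: towers=[D/C; E/B] holding=A
step 2 (stack(A, C)): towers=[D/C/A; E/B] holding=-
step 3 (unstack(B, E)): towers=[D/C/A; E] holding=B
step 4 (putdown(B)): towers=[B; D/C/A; E] holding=-

towers=[B; D/C/A; E] holding=-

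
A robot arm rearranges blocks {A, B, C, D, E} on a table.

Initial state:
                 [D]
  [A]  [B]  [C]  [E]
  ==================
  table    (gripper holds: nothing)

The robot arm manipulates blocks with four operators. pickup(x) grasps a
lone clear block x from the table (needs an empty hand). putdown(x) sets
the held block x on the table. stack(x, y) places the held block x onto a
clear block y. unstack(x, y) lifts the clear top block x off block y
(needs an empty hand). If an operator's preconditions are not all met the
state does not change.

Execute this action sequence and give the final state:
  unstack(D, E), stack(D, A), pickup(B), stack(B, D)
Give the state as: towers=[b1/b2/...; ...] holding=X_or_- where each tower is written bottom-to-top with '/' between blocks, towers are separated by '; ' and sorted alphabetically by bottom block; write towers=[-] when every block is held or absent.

towers=[A/D/B; C; E] holding=-

step 1 (unstack(D, E)): towers=[A; B; C; E] holding=D
step 2 (stack(D, A)): towers=[A/D; B; C; E] holding=-
step 3 (pickup(B)): towers=[A/D; C; E] holding=B
step 4 (stack(B, D)): towers=[A/D/B; C; E] holding=-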